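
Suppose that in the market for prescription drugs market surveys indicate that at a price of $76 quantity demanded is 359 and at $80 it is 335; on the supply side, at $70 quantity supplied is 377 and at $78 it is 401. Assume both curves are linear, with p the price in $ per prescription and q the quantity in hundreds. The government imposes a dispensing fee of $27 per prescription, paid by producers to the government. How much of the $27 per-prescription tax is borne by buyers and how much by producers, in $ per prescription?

Demand slope: (335 − 359)/(80 − 76) = -6, so qd = 815 − 6p.
Supply slope: (401 − 377)/(78 − 70) = 3, so qs = 3p + 167.
Without the tax, 815 − 6p = 3p + 167 gives 9p = 648, so p* = $72 and q* = 383.
With the tax collected from producers, supply shifts: qs = 3(p − 27) + 167.
Solving gives q = 329 with buyers paying $81 and producers receiving $54 (the $27 wedge).
Burden on buyers: $9; on producers: $18. (They sum to $27.)

Buyers bear $9 per prescription; producers bear $18 per prescription.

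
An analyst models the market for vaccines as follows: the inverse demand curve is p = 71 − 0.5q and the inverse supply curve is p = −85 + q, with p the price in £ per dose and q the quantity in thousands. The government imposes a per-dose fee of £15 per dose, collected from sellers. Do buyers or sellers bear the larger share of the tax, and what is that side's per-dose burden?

Sellers bear the larger share: £10 per dose.

Rewrite in direct form: qd = 142 − 2p and qs = p + 85.
Without the tax, 142 − 2p = p + 85 gives 3p = 57, so p* = £19 and q* = 104.
With the tax collected from sellers, supply shifts: qs = (p − 15) + 85.
Solving gives q = 94 with buyers paying £24 and sellers receiving £9 (the £15 wedge).
Per-dose burden: buyers £5, sellers £10.
Sellers take the larger share because supply is less price-elastic here (demand slope 2 vs supply slope 1).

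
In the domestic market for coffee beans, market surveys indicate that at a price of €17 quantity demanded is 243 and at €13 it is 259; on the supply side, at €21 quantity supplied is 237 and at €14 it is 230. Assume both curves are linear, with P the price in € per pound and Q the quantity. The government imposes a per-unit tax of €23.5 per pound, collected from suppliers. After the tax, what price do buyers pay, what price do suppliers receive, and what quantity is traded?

Buyers pay €23.7; suppliers receive €0.2; quantity = 216.2.

Demand slope: (259 − 243)/(13 − 17) = -4, so Qd = 311 − 4P.
Supply slope: (230 − 237)/(14 − 21) = 1, so Qs = P + 216.
Without the tax, 311 − 4P = P + 216 gives 5P = 95, so P* = €19 and Q* = 235.
With the tax collected from suppliers, supply shifts: Qs = (P − 23.5) + 216.
New equilibrium: buyers pay €23.7, suppliers receive €0.2, Q = 216.2. (Wedge: Pb − Ps = 23.5.)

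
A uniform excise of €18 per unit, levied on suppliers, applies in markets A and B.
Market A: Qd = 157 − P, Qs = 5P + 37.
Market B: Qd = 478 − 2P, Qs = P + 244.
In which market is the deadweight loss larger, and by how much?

Market A, by €27.

Market A: pre-tax P* = €20, Q* = 137; post-tax Q = 122; deadweight loss = €135.
Market B: pre-tax P* = €78, Q* = 322; post-tax Q = 310; deadweight loss = €108.
Difference: €135 vs €108 → market A is larger by €27.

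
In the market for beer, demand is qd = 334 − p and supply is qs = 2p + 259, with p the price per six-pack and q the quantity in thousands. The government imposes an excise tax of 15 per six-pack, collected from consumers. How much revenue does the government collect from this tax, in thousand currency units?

Before the tax: set 334 − p = 2p + 259 → p* = 25, q* = 309.
With the tax collected from consumers, demand (in seller-price terms) shifts: qd = 334 − (p + 15).
New equilibrium: consumers pay 35, suppliers receive 20, q = 299. (Wedge: pb − ps = 15.)
Revenue = t · Q = 15 · 299 = 4485.

Tax revenue = 4485 thousand.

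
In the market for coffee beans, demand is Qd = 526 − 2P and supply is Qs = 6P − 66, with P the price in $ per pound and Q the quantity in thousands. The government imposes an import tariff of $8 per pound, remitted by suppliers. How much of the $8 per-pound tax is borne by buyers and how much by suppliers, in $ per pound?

Buyers bear $6 per pound; suppliers bear $2 per pound.

Before the tax: set 526 − 2P = 6P − 66 → P* = $74, Q* = 378.
With the tax collected from suppliers, supply shifts: Qs = 6(P − 8) − 66.
Solving gives Q = 366 with buyers paying $80 and suppliers receiving $72 (the $8 wedge).
Burden on buyers: $6; on suppliers: $2. (They sum to $8.)
The less price-elastic side of the market bears the larger share of a per-unit tax.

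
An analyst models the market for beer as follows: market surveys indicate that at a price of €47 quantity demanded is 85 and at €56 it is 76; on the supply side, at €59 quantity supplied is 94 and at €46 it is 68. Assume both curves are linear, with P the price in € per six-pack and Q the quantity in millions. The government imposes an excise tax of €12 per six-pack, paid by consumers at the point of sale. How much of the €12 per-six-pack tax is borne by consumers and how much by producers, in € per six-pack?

Consumers bear €8 per six-pack; producers bear €4 per six-pack.

Demand slope: (76 − 85)/(56 − 47) = -1, so Qd = 132 − P.
Supply slope: (68 − 94)/(46 − 59) = 2, so Qs = 2P − 24.
Without the tax, 132 − P = 2P − 24 gives 3P = 156, so P* = €52 and Q* = 80.
With the tax collected from consumers, demand (in seller-price terms) shifts: Qd = 132 − (P + 12).
New equilibrium: consumers pay €60, producers receive €48, Q = 72. (Wedge: Pb − Ps = 12.)
Burden on consumers: €8; on producers: €4. (They sum to €12.)
The less price-elastic side of the market bears the larger share of a per-unit tax.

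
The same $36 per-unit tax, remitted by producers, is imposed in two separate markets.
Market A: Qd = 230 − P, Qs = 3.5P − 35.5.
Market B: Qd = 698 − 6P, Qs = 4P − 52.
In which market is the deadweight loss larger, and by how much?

Market A: pre-tax P* = $59, Q* = 171; post-tax Q = 143; deadweight loss = $504.
Market B: pre-tax P* = $75, Q* = 248; post-tax Q = 161.6; deadweight loss = $1555.2.
Difference: $504 vs $1555.2 → market B is larger by $1051.2.

Market B, by $1051.2.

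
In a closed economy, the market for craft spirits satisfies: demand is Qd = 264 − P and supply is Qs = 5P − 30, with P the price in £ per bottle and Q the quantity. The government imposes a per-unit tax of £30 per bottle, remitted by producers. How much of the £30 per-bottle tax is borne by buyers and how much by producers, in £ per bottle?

Buyers bear £25 per bottle; producers bear £5 per bottle.

Without the tax, 264 − P = 5P − 30 gives 6P = 294, so P* = £49 and Q* = 215.
With the tax collected from producers, supply shifts: Qs = 5(P − 30) − 30.
New equilibrium: buyers pay £74, producers receive £44, Q = 190. (Wedge: Pb − Ps = 30.)
Burden on buyers: £25; on producers: £5. (They sum to £30.)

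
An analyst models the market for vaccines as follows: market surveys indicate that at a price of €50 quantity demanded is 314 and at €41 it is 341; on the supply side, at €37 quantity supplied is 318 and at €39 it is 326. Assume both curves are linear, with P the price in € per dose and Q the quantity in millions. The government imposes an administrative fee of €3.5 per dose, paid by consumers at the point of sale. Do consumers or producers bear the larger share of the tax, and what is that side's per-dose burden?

Consumers bear the larger share: €2 per dose.

Demand slope: (341 − 314)/(41 − 50) = -3, so Qd = 464 − 3P.
Supply slope: (326 − 318)/(39 − 37) = 4, so Qs = 4P + 170.
Without the tax, 464 − 3P = 4P + 170 gives 7P = 294, so P* = €42 and Q* = 338.
With the tax collected from consumers, demand (in seller-price terms) shifts: Qd = 464 − 3(P + 3.5).
New equilibrium: consumers pay €44, producers receive €40.5, Q = 332. (Wedge: Pb − Ps = 3.5.)
Per-dose burden: consumers €2, producers €1.5.
Consumers take the larger share because demand is less price-elastic here (demand slope 3 vs supply slope 4).
The less price-elastic side of the market bears the larger share of a per-unit tax.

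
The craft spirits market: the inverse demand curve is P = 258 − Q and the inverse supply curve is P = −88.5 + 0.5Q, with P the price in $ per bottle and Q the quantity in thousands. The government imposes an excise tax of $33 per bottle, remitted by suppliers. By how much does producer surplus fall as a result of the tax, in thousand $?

Producer surplus falls by $2420 thousand.

Rewrite in direct form: Qd = 258 − P and Qs = 2P + 177.
Without the tax, 258 − P = 2P + 177 gives 3P = 81, so P* = $27 and Q* = 231.
With the tax collected from suppliers, supply shifts: Qs = 2(P − 33) + 177.
New equilibrium: consumers pay $49, suppliers receive $16, Q = 209. (Wedge: Pb − Ps = 33.)
ΔPS is the trapezoid between Q = 209 and Q = 231 of height $11: ½ · (231 + 209) · 11 = $2420.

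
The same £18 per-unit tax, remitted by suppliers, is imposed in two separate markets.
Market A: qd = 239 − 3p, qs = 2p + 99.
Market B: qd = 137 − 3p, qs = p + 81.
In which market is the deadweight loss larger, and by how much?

Market A, by £72.9.

Market A: pre-tax p* = £28, q* = 155; post-tax q = 133.4; deadweight loss = £194.4.
Market B: pre-tax p* = £14, q* = 95; post-tax q = 81.5; deadweight loss = £121.5.
Difference: £194.4 vs £121.5 → market A is larger by £72.9.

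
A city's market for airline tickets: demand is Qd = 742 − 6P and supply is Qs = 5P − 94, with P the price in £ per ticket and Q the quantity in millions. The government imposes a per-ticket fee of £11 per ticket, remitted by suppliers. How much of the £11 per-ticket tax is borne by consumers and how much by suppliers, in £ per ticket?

Without the tax, 742 − 6P = 5P − 94 gives 11P = 836, so P* = £76 and Q* = 286.
With the tax collected from suppliers, supply shifts: Qs = 5(P − 11) − 94.
Solving gives Q = 256 with consumers paying £81 and suppliers receiving £70 (the £11 wedge).
Burden on consumers: £5; on suppliers: £6. (They sum to £11.)

Consumers bear £5 per ticket; suppliers bear £6 per ticket.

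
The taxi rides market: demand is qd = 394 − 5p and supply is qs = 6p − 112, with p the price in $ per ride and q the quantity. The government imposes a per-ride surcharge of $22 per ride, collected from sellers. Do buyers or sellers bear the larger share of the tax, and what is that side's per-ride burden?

Before the tax: set 394 − 5p = 6p − 112 → p* = $46, q* = 164.
With the tax collected from sellers, supply shifts: qs = 6(p − 22) − 112.
Solving gives q = 104 with buyers paying $58 and sellers receiving $36 (the $22 wedge).
Per-ride burden: buyers $12, sellers $10.
Buyers take the larger share because demand is less price-elastic here (demand slope 5 vs supply slope 6).
The less price-elastic side of the market bears the larger share of a per-unit tax.

Buyers bear the larger share: $12 per ride.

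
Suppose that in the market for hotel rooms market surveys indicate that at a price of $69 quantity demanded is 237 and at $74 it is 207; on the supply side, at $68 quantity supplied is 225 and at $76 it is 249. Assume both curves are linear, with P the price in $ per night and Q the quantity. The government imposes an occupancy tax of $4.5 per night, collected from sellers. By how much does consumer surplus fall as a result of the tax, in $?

Consumer surplus falls by $339.75.

Demand slope: (207 − 237)/(74 − 69) = -6, so Qd = 651 − 6P.
Supply slope: (249 − 225)/(76 − 68) = 3, so Qs = 3P + 21.
Before the tax: set 651 − 6P = 3P + 21 → P* = $70, Q* = 231.
With the tax collected from sellers, supply shifts: Qs = 3(P − 4.5) + 21.
Solving gives Q = 222 with buyers paying $71.5 and sellers receiving $67 (the $4.5 wedge).
ΔCS is the trapezoid between Q = 222 and Q = 231 of height $1.5: ½ · (231 + 222) · 1.5 = $339.75.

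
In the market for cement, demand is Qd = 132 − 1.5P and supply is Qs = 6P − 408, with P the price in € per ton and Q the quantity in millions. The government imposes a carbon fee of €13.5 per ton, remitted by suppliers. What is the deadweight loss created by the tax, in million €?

Deadweight loss = €109.35 million.

Without the tax, 132 − 1.5P = 6P − 408 gives 7.5P = 540, so P* = €72 and Q* = 24.
With the tax collected from suppliers, supply shifts: Qs = 6(P − 13.5) − 408.
Solving gives Q = 7.8 with buyers paying €82.8 and suppliers receiving €69.3 (the €13.5 wedge).
Quantity falls by |ΔQ| = |24 − 7.8| = 16.2.
DWL = ½ · t · |ΔQ| = ½ · 13.5 · 16.2 = €109.35.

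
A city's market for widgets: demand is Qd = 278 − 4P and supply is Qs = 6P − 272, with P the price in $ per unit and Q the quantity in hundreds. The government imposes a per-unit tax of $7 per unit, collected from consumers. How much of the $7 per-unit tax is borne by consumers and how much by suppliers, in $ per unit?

Before the tax: set 278 − 4P = 6P − 272 → P* = $55, Q* = 58.
With the tax collected from consumers, demand (in seller-price terms) shifts: Qd = 278 − 4(P + 7).
New equilibrium: consumers pay $59.2, suppliers receive $52.2, Q = 41.2. (Wedge: Pb − Ps = 7.)
Burden on consumers: $4.2; on suppliers: $2.8. (They sum to $7.)
The less price-elastic side of the market bears the larger share of a per-unit tax.

Consumers bear $4.2 per unit; suppliers bear $2.8 per unit.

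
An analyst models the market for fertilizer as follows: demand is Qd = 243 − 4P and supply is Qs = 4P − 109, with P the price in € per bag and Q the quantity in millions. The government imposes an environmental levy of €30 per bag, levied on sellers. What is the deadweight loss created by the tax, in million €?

Deadweight loss = €900 million.

Without the tax, 243 − 4P = 4P − 109 gives 8P = 352, so P* = €44 and Q* = 67.
With the tax collected from sellers, supply shifts: Qs = 4(P − 30) − 109.
New equilibrium: consumers pay €59, sellers receive €29, Q = 7. (Wedge: Pb − Ps = 30.)
Quantity falls by |ΔQ| = |67 − 7| = 60.
DWL = ½ · t · |ΔQ| = ½ · 30 · 60 = €900.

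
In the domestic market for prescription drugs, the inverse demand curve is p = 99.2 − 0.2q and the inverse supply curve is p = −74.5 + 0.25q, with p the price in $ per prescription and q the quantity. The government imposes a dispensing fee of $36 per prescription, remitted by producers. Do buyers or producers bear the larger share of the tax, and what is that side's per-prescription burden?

Rewrite in direct form: qd = 496 − 5p and qs = 4p + 298.
Without the tax, 496 − 5p = 4p + 298 gives 9p = 198, so p* = $22 and q* = 386.
With the tax collected from producers, supply shifts: qs = 4(p − 36) + 298.
New equilibrium: buyers pay $38, producers receive $2, q = 306. (Wedge: pb − ps = 36.)
Per-prescription burden: buyers $16, producers $20.
Producers take the larger share because supply is less price-elastic here (demand slope 5 vs supply slope 4).
The less price-elastic side of the market bears the larger share of a per-unit tax.

Producers bear the larger share: $20 per prescription.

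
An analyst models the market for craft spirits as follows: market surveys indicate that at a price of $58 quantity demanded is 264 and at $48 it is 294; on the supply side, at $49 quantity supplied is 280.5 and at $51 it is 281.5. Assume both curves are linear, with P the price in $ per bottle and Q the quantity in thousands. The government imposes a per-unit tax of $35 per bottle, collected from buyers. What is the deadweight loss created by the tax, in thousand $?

Deadweight loss = $262.5 thousand.

Demand slope: (294 − 264)/(48 − 58) = -3, so Qd = 438 − 3P.
Supply slope: (281.5 − 280.5)/(51 − 49) = 0.5, so Qs = 0.5P + 256.
Before the tax: set 438 − 3P = 0.5P + 256 → P* = $52, Q* = 282.
With the tax collected from buyers, demand (in seller-price terms) shifts: Qd = 438 − 3(P + 35).
New equilibrium: buyers pay $57, suppliers receive $22, Q = 267. (Wedge: Pb − Ps = 35.)
Quantity falls by |ΔQ| = |282 − 267| = 15.
DWL = ½ · t · |ΔQ| = ½ · 35 · 15 = $262.5.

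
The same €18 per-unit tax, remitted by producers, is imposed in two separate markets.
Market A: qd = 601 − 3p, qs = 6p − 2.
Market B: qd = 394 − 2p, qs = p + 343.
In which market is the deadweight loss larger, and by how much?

Market A: pre-tax p* = €67, q* = 400; post-tax q = 364; deadweight loss = €324.
Market B: pre-tax p* = €17, q* = 360; post-tax q = 348; deadweight loss = €108.
Difference: €324 vs €108 → market A is larger by €216.

Market A, by €216.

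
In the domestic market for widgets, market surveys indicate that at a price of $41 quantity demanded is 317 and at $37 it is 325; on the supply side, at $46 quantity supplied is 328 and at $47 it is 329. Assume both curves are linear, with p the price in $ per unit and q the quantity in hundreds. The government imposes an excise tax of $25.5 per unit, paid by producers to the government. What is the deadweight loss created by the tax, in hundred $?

Demand slope: (325 − 317)/(37 − 41) = -2, so qd = 399 − 2p.
Supply slope: (329 − 328)/(47 − 46) = 1, so qs = p + 282.
Before the tax: set 399 − 2p = p + 282 → p* = $39, q* = 321.
With the tax collected from producers, supply shifts: qs = (p − 25.5) + 282.
Solving gives q = 304 with buyers paying $47.5 and producers receiving $22 (the $25.5 wedge).
Quantity falls by |ΔQ| = |321 − 304| = 17.
DWL = ½ · t · |ΔQ| = ½ · 25.5 · 17 = $216.75.

Deadweight loss = $216.75 hundred.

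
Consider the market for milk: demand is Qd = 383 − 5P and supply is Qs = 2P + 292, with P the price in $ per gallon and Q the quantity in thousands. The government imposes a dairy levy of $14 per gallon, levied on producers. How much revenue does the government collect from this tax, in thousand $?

Before the tax: set 383 − 5P = 2P + 292 → P* = $13, Q* = 318.
With the tax collected from producers, supply shifts: Qs = 2(P − 14) + 292.
Solving gives Q = 298 with consumers paying $17 and producers receiving $3 (the $14 wedge).
Revenue = t · Q = 14 · 298 = $4172.

Tax revenue = $4172 thousand.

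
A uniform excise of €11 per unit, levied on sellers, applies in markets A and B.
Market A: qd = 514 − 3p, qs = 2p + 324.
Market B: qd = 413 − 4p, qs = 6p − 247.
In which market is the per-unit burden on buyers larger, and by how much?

Market B, by €2.2.

Market A: pre-tax p* = €38, q* = 400; post-tax q = 386.8; per-unit burden on buyers = €4.4.
Market B: pre-tax p* = €66, q* = 149; post-tax q = 122.6; per-unit burden on buyers = €6.6.
Difference: €4.4 vs €6.6 → market B is larger by €2.2.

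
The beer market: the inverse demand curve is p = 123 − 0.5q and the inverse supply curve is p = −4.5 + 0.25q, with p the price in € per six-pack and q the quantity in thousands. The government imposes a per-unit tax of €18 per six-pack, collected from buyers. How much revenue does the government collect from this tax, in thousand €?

Tax revenue = €2628 thousand.

Rewrite in direct form: qd = 246 − 2p and qs = 4p + 18.
Without the tax, 246 − 2p = 4p + 18 gives 6p = 228, so p* = €38 and q* = 170.
With the tax collected from buyers, demand (in seller-price terms) shifts: qd = 246 − 2(p + 18).
New equilibrium: buyers pay €50, suppliers receive €32, q = 146. (Wedge: pb − ps = 18.)
Revenue = t · Q = 18 · 146 = €2628.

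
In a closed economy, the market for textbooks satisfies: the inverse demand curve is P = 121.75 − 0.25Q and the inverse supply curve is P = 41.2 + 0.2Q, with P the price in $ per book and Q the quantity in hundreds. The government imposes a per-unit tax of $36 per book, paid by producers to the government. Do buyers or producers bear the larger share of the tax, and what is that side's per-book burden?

Rewrite in direct form: Qd = 487 − 4P and Qs = 5P − 206.
Before the tax: set 487 − 4P = 5P − 206 → P* = $77, Q* = 179.
With the tax collected from producers, supply shifts: Qs = 5(P − 36) − 206.
New equilibrium: buyers pay $97, producers receive $61, Q = 99. (Wedge: Pb − Ps = 36.)
Per-book burden: buyers $20, producers $16.
Buyers take the larger share because demand is less price-elastic here (demand slope 4 vs supply slope 5).

Buyers bear the larger share: $20 per book.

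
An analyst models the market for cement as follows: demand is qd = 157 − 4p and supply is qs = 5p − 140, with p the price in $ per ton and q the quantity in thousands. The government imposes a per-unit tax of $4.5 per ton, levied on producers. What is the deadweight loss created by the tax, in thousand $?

Deadweight loss = $22.5 thousand.

Before the tax: set 157 − 4p = 5p − 140 → p* = $33, q* = 25.
With the tax collected from producers, supply shifts: qs = 5(p − 4.5) − 140.
Solving gives q = 15 with buyers paying $35.5 and producers receiving $31 (the $4.5 wedge).
Quantity falls by |ΔQ| = |25 − 15| = 10.
DWL = ½ · t · |ΔQ| = ½ · 4.5 · 10 = $22.5.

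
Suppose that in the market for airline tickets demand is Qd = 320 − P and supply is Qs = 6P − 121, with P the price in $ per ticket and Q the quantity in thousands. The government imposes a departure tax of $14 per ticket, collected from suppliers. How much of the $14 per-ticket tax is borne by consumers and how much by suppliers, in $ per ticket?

Consumers bear $12 per ticket; suppliers bear $2 per ticket.

Before the tax: set 320 − P = 6P − 121 → P* = $63, Q* = 257.
With the tax collected from suppliers, supply shifts: Qs = 6(P − 14) − 121.
Solving gives Q = 245 with consumers paying $75 and suppliers receiving $61 (the $14 wedge).
Burden on consumers: $12; on suppliers: $2. (They sum to $14.)
The less price-elastic side of the market bears the larger share of a per-unit tax.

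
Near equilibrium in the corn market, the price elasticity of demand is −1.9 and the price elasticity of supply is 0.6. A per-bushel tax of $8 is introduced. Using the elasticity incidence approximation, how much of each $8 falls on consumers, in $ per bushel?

Incidence ratio: consumers' share ≈ εs / (εs + |εd|) = 0.6 / (0.6 + 1.9) = 0.24.
So consumers bear ≈ 0.24 × $8 = $1.92; sellers bear $6.08.

Consumers bear ≈ $1.92 per bushel.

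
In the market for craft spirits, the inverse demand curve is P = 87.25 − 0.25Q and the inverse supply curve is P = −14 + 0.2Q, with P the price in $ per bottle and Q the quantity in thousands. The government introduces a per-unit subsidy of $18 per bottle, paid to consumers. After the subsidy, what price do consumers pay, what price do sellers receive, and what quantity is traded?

Inverting to Q(P) form: Qd = 349 − 4P; Qs = 5P + 70.
Before the subsidy: set 349 − 4P = 5P + 70 → P* = $31, Q* = 225.
With a per-unit subsidy paid to consumers, each effectively pays P − 18, so demand becomes Qd = 349 − 4(P − 18).
New equilibrium: consumers pay $21, sellers receive $39, Q = 265. (Wedge: Pb − Ps = −18.)

Consumers pay $21; sellers receive $39; quantity = 265.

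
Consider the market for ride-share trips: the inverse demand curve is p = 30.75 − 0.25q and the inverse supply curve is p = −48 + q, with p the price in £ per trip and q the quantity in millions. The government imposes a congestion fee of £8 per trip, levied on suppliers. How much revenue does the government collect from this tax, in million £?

Tax revenue = £452.8 million.

Inverting to q(p) form: qd = 123 − 4p; qs = p + 48.
Before the tax: set 123 − 4p = p + 48 → p* = £15, q* = 63.
With the tax collected from suppliers, supply shifts: qs = (p − 8) + 48.
New equilibrium: consumers pay £16.6, suppliers receive £8.6, q = 56.6. (Wedge: pb − ps = 8.)
Revenue = t · Q = 8 · 56.6 = £452.8.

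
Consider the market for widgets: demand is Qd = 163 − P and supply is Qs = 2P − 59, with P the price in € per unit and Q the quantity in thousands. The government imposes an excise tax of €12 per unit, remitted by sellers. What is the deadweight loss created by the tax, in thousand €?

Deadweight loss = €48 thousand.

Before the tax: set 163 − P = 2P − 59 → P* = €74, Q* = 89.
With the tax collected from sellers, supply shifts: Qs = 2(P − 12) − 59.
Solving gives Q = 81 with buyers paying €82 and sellers receiving €70 (the €12 wedge).
Quantity falls by |ΔQ| = |89 − 81| = 8.
DWL = ½ · t · |ΔQ| = ½ · 12 · 8 = €48.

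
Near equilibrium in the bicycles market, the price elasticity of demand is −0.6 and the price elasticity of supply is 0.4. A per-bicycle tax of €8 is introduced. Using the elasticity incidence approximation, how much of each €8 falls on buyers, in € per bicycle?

Incidence ratio: buyers' share ≈ εs / (εs + |εd|) = 0.4 / (0.4 + 0.6) = 0.4.
So buyers bear ≈ 0.4 × €8 = €3.2; suppliers bear €4.8.

Buyers bear ≈ €3.2 per bicycle.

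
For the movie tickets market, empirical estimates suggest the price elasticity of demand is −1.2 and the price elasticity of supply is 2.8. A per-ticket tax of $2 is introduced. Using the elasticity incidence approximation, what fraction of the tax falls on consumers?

Consumers' share ≈ 0.7.

Incidence ratio: consumers' share ≈ εs / (εs + |εd|) = 2.8 / (2.8 + 1.2) = 0.7.
Supply is the more elastic side, so consumers bear the larger share.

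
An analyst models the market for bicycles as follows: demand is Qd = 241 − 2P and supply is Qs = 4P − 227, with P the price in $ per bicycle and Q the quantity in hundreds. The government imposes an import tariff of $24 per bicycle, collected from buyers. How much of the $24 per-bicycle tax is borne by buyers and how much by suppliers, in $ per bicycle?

Buyers bear $16 per bicycle; suppliers bear $8 per bicycle.

Without the tax, 241 − 2P = 4P − 227 gives 6P = 468, so P* = $78 and Q* = 85.
With the tax collected from buyers, demand (in seller-price terms) shifts: Qd = 241 − 2(P + 24).
Solving gives Q = 53 with buyers paying $94 and suppliers receiving $70 (the $24 wedge).
Burden on buyers: $16; on suppliers: $8. (They sum to $24.)
The less price-elastic side of the market bears the larger share of a per-unit tax.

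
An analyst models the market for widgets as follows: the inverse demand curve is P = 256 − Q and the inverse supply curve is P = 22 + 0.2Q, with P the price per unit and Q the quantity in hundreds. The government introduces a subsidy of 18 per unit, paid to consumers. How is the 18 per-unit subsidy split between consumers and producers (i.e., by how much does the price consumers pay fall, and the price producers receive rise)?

Consumers gain 15 per unit; producers gain 3 per unit.

Rewrite in direct form: Qd = 256 − P and Qs = 5P − 110.
Without the subsidy, 256 − P = 5P − 110 gives 6P = 366, so P* = 61 and Q* = 195.
With a per-unit subsidy paid to consumers, each effectively pays P − 18, so demand becomes Qd = 256 − (P − 18).
Solving gives Q = 210 with consumers paying 46 and producers receiving 64 (the 18 wedge).
Gain to consumers: 15; to producers: 3. (They sum to 18.)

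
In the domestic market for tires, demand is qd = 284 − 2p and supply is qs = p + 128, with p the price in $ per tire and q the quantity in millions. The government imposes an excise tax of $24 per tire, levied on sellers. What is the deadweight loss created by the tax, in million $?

Before the tax: set 284 − 2p = p + 128 → p* = $52, q* = 180.
With the tax collected from sellers, supply shifts: qs = (p − 24) + 128.
New equilibrium: buyers pay $60, sellers receive $36, q = 164. (Wedge: pb − ps = 24.)
Quantity falls by |ΔQ| = |180 − 164| = 16.
DWL = ½ · t · |ΔQ| = ½ · 24 · 16 = $192.

Deadweight loss = $192 million.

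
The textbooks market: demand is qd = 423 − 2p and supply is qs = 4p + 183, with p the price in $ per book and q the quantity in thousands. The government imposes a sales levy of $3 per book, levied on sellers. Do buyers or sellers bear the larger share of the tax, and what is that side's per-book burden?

Buyers bear the larger share: $2 per book.

Before the tax: set 423 − 2p = 4p + 183 → p* = $40, q* = 343.
With the tax collected from sellers, supply shifts: qs = 4(p − 3) + 183.
Solving gives q = 339 with buyers paying $42 and sellers receiving $39 (the $3 wedge).
Per-book burden: buyers $2, sellers $1.
Buyers take the larger share because demand is less price-elastic here (demand slope 2 vs supply slope 4).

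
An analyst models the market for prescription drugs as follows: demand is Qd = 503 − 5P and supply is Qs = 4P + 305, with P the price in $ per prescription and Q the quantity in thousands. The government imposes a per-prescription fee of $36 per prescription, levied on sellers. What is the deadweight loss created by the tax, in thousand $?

Without the tax, 503 − 5P = 4P + 305 gives 9P = 198, so P* = $22 and Q* = 393.
With the tax collected from sellers, supply shifts: Qs = 4(P − 36) + 305.
New equilibrium: buyers pay $38, sellers receive $2, Q = 313. (Wedge: Pb − Ps = 36.)
Quantity falls by |ΔQ| = |393 − 313| = 80.
DWL = ½ · t · |ΔQ| = ½ · 36 · 80 = $1440.

Deadweight loss = $1440 thousand.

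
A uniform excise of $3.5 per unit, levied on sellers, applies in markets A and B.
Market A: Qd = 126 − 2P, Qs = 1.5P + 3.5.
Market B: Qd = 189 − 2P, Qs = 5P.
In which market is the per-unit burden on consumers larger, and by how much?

Market A: pre-tax P* = $35, Q* = 56; post-tax Q = 53; per-unit burden on consumers = $1.5.
Market B: pre-tax P* = $27, Q* = 135; post-tax Q = 130; per-unit burden on consumers = $2.5.
Difference: $1.5 vs $2.5 → market B is larger by $1.

Market B, by $1.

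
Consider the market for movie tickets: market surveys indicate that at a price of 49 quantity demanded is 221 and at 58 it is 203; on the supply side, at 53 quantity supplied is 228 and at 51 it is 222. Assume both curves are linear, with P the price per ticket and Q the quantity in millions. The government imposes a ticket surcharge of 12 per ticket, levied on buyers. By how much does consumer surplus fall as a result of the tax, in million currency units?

Consumer surplus falls by 1524.96 million.

Demand slope: (203 − 221)/(58 − 49) = -2, so Qd = 319 − 2P.
Supply slope: (222 − 228)/(51 − 53) = 3, so Qs = 3P + 69.
Before the tax: set 319 − 2P = 3P + 69 → P* = 50, Q* = 219.
With the tax collected from buyers, demand (in seller-price terms) shifts: Qd = 319 − 2(P + 12).
Solving gives Q = 204.6 with buyers paying 57.2 and producers receiving 45.2 (the 12 wedge).
ΔCS is the trapezoid between Q = 204.6 and Q = 219 of height 7.2: ½ · (219 + 204.6) · 7.2 = 1524.96.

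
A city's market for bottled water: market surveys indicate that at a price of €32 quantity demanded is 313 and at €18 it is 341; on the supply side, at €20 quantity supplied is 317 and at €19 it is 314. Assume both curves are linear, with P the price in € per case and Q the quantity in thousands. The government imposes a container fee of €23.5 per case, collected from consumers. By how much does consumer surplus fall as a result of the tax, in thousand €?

Demand slope: (341 − 313)/(18 − 32) = -2, so Qd = 377 − 2P.
Supply slope: (314 − 317)/(19 − 20) = 3, so Qs = 3P + 257.
Before the tax: set 377 − 2P = 3P + 257 → P* = €24, Q* = 329.
With the tax collected from consumers, demand (in seller-price terms) shifts: Qd = 377 − 2(P + 23.5).
New equilibrium: consumers pay €38.1, suppliers receive €14.6, Q = 300.8. (Wedge: Pb − Ps = 23.5.)
ΔCS is the trapezoid between Q = 300.8 and Q = 329 of height €14.1: ½ · (329 + 300.8) · 14.1 = €4440.09.

Consumer surplus falls by €4440.09 thousand.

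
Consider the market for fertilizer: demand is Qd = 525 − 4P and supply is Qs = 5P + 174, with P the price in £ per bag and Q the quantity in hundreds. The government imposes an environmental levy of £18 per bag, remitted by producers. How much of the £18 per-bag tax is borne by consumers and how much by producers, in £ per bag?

Consumers bear £10 per bag; producers bear £8 per bag.

Without the tax, 525 − 4P = 5P + 174 gives 9P = 351, so P* = £39 and Q* = 369.
With the tax collected from producers, supply shifts: Qs = 5(P − 18) + 174.
New equilibrium: consumers pay £49, producers receive £31, Q = 329. (Wedge: Pb − Ps = 18.)
Burden on consumers: £10; on producers: £8. (They sum to £18.)
The less price-elastic side of the market bears the larger share of a per-unit tax.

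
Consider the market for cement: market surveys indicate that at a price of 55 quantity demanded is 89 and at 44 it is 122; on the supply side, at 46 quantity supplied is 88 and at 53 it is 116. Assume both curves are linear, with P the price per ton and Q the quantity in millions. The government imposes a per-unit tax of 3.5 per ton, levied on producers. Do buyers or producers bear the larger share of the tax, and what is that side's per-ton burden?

Buyers bear the larger share: 2 per ton.

Demand slope: (122 − 89)/(44 − 55) = -3, so Qd = 254 − 3P.
Supply slope: (116 − 88)/(53 − 46) = 4, so Qs = 4P − 96.
Before the tax: set 254 − 3P = 4P − 96 → P* = 50, Q* = 104.
With the tax collected from producers, supply shifts: Qs = 4(P − 3.5) − 96.
Solving gives Q = 98 with buyers paying 52 and producers receiving 48.5 (the 3.5 wedge).
Per-ton burden: buyers 2, producers 1.5.
Buyers take the larger share because demand is less price-elastic here (demand slope 3 vs supply slope 4).
The less price-elastic side of the market bears the larger share of a per-unit tax.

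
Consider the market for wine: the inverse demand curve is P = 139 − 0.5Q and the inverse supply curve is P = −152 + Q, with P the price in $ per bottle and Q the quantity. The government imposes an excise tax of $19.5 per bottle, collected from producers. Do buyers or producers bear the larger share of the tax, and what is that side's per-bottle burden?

Rewrite in direct form: Qd = 278 − 2P and Qs = P + 152.
Before the tax: set 278 − 2P = P + 152 → P* = $42, Q* = 194.
With the tax collected from producers, supply shifts: Qs = (P − 19.5) + 152.
Solving gives Q = 181 with buyers paying $48.5 and producers receiving $29 (the $19.5 wedge).
Per-bottle burden: buyers $6.5, producers $13.
Producers take the larger share because supply is less price-elastic here (demand slope 2 vs supply slope 1).

Producers bear the larger share: $13 per bottle.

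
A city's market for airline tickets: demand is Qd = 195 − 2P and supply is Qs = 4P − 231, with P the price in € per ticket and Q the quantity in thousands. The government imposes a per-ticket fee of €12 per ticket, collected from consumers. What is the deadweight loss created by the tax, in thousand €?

Deadweight loss = €96 thousand.

Without the tax, 195 − 2P = 4P − 231 gives 6P = 426, so P* = €71 and Q* = 53.
With the tax collected from consumers, demand (in seller-price terms) shifts: Qd = 195 − 2(P + 12).
Solving gives Q = 37 with consumers paying €79 and sellers receiving €67 (the €12 wedge).
Quantity falls by |ΔQ| = |53 − 37| = 16.
DWL = ½ · t · |ΔQ| = ½ · 12 · 16 = €96.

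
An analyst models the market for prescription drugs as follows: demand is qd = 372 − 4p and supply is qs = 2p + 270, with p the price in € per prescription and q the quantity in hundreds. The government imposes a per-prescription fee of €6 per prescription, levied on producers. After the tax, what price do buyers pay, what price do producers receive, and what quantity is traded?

Buyers pay €19; producers receive €13; quantity = 296.

Without the tax, 372 − 4p = 2p + 270 gives 6p = 102, so p* = €17 and q* = 304.
With the tax collected from producers, supply shifts: qs = 2(p − 6) + 270.
Solving gives q = 296 with buyers paying €19 and producers receiving €13 (the €6 wedge).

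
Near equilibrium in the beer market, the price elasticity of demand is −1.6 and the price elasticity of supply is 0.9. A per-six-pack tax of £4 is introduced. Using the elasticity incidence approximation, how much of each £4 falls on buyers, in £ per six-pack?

Buyers bear ≈ £1.44 per six-pack.

Incidence ratio: buyers' share ≈ εs / (εs + |εd|) = 0.9 / (0.9 + 1.6) = 0.36.
So buyers bear ≈ 0.36 × £4 = £1.44; producers bear £2.56.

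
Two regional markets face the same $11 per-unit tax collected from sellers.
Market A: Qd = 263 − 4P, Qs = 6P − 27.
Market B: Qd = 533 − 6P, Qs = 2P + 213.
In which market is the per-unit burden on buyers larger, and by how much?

Market A, by $3.85.

Market A: pre-tax P* = $29, Q* = 147; post-tax Q = 120.6; per-unit burden on buyers = $6.6.
Market B: pre-tax P* = $40, Q* = 293; post-tax Q = 276.5; per-unit burden on buyers = $2.75.
Difference: $6.6 vs $2.75 → market A is larger by $3.85.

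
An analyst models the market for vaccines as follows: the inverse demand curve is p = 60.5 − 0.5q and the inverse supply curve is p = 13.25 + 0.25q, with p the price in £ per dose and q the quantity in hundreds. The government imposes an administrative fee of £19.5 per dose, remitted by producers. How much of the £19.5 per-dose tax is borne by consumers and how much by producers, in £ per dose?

Consumers bear £13 per dose; producers bear £6.5 per dose.

Rewrite in direct form: qd = 121 − 2p and qs = 4p − 53.
Before the tax: set 121 − 2p = 4p − 53 → p* = £29, q* = 63.
With the tax collected from producers, supply shifts: qs = 4(p − 19.5) − 53.
Solving gives q = 37 with consumers paying £42 and producers receiving £22.5 (the £19.5 wedge).
Burden on consumers: £13; on producers: £6.5. (They sum to £19.5.)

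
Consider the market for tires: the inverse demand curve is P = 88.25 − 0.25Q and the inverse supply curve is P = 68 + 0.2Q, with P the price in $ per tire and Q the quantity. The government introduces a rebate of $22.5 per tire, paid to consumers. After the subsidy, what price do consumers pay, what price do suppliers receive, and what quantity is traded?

Consumers pay $64.5; suppliers receive $87; quantity = 95.

Rewrite in direct form: Qd = 353 − 4P and Qs = 5P − 340.
Before the subsidy: set 353 − 4P = 5P − 340 → P* = $77, Q* = 45.
With a per-unit subsidy paid to consumers, each effectively pays P − 22.5, so demand becomes Qd = 353 − 4(P − 22.5).
Solving gives Q = 95 with consumers paying $64.5 and suppliers receiving $87 (the $22.5 wedge).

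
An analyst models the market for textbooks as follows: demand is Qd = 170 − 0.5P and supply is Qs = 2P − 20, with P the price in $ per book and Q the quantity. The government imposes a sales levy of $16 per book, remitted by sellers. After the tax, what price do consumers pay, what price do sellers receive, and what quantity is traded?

Without the tax, 170 − 0.5P = 2P − 20 gives 2.5P = 190, so P* = $76 and Q* = 132.
With the tax collected from sellers, supply shifts: Qs = 2(P − 16) − 20.
New equilibrium: consumers pay $88.8, sellers receive $72.8, Q = 125.6. (Wedge: Pb − Ps = 16.)
The less price-elastic side of the market bears the larger share of a per-unit tax.

Consumers pay $88.8; sellers receive $72.8; quantity = 125.6.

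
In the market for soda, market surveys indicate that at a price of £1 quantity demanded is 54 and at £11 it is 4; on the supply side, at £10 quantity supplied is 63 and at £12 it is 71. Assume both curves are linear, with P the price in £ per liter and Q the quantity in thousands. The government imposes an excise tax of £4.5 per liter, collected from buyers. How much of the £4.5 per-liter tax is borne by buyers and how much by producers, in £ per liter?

Demand slope: (4 − 54)/(11 − 1) = -5, so Qd = 59 − 5P.
Supply slope: (71 − 63)/(12 − 10) = 4, so Qs = 4P + 23.
Without the tax, 59 − 5P = 4P + 23 gives 9P = 36, so P* = £4 and Q* = 39.
With the tax collected from buyers, demand (in seller-price terms) shifts: Qd = 59 − 5(P + 4.5).
New equilibrium: buyers pay £6, producers receive £1.5, Q = 29. (Wedge: Pb − Ps = 4.5.)
Burden on buyers: £2; on producers: £2.5. (They sum to £4.5.)

Buyers bear £2 per liter; producers bear £2.5 per liter.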